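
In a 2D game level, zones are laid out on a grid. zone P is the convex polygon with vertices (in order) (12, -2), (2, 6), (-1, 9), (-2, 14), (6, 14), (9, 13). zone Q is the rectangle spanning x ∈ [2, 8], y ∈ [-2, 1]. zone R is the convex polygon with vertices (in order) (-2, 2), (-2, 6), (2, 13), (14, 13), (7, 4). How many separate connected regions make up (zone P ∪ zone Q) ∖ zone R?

3

(zone P ∪ zone Q) ∖ zone R splits into 3 disjoint pieces (area 18.5909, area 25.7406, area 18).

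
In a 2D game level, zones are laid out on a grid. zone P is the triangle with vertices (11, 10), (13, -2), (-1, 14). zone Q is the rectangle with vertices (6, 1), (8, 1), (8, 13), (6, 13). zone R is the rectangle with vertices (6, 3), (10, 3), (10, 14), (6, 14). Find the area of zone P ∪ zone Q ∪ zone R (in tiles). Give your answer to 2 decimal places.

By inclusion–exclusion:
Individual areas: |zone P| = 68, |zone Q| = 24, |zone R| = 44.
|zone P∩zone Q| = 12.9524.
|zone P∩zone R| = 28.0625.
|zone Q∩zone R|: x∈[6,8], y∈[3,13] → 2·10 = 20.
|zone P∩zone Q∩zone R| = 12.9524.
|zone P ∪ zone Q ∪ zone R| = 136 − 61.0149 + 12.9524 = 87.94.

87.94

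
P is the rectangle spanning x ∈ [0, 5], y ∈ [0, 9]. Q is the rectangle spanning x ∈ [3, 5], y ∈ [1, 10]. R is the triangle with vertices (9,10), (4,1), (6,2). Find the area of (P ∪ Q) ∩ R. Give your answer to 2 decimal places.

0.65

The region (P ∪ Q) ∩ R is the polygon with vertices (5,1.5), (4,1), (5,2.8).
By the shoelace formula its area is 0.65.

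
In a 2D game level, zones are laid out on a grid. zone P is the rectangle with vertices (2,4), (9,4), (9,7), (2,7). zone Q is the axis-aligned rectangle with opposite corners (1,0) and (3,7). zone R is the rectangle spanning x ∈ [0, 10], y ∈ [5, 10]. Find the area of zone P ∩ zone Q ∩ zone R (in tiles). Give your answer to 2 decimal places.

2.00

The intersection is the polygon with vertices (3,5), (2,5), (2,7), (3,7).
By the shoelace formula its area is 2.00.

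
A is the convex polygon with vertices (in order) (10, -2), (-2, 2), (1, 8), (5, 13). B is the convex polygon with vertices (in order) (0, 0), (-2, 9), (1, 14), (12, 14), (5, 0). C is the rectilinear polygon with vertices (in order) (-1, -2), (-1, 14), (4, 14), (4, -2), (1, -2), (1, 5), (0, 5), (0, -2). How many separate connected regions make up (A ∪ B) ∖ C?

4

(A ∪ B) ∖ C splits into 4 disjoint pieces (area 5, area 1.1667, area 3.0833, area 79.6).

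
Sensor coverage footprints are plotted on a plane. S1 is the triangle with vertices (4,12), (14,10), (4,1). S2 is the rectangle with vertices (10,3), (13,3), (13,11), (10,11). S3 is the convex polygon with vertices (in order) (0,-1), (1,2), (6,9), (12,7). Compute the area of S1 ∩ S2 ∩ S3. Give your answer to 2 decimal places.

The intersection is the polygon with vertices (10,6.4), (10,7.667), (11.027,7.324).
By the shoelace formula its area is 0.65.

0.65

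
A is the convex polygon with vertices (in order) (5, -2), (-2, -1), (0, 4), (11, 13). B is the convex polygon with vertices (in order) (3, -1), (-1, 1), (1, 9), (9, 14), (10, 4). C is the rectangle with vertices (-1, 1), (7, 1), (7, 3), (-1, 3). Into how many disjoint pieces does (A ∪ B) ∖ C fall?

(A ∪ B) ∖ C splits into 2 disjoint pieces (area 18.55, area 80.9592).

2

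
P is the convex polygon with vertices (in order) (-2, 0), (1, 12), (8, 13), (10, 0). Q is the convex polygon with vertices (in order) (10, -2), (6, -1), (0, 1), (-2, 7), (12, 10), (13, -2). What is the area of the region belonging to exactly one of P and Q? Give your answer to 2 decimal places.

85.23

|P| = 118.5, |Q| = 127, |P∩Q| = 80.1347.
|P △ Q| = |P| + |Q| − 2·|P∩Q| = 118.5 + 127 − 160.2694 = 85.23.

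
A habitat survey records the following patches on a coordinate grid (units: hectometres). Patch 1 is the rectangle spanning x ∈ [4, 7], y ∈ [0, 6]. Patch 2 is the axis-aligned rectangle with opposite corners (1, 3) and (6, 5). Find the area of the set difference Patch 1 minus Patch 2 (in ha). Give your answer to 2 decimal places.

|Patch 1∩Patch 2|: x∈[4,6], y∈[3,5] → 2·2 = 4.
|Patch 1| = 18.
|Patch 1 ∖ Patch 2| = |Patch 1| − |Patch 1∩Patch 2| = 18 − 4 = 14.00.

14.00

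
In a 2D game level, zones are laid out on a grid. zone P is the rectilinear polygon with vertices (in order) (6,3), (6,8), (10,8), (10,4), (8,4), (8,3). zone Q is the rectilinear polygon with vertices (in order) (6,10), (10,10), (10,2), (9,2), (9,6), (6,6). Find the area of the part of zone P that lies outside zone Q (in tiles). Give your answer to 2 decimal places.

8.00

|zone P| = 18, |zone P∩zone Q| = 10.
|zone P ∖ zone Q| = |zone P| − |zone P∩zone Q| = 18 − 10 = 8.00.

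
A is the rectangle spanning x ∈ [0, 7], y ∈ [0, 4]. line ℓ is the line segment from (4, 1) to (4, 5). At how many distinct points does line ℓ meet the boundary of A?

1

The segment meets the boundary at (4,4).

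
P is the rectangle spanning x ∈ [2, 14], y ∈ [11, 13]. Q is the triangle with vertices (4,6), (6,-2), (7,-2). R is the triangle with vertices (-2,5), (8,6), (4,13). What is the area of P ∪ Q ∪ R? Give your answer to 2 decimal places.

By inclusion–exclusion:
Individual areas: |P| = 24, |Q| = 4, |R| = 37.
|P∩Q| = 0.
|P∩R| = 2.6429.
|Q∩R| = 0.0094.
|P∩Q∩R| = 0.
|P ∪ Q ∪ R| = 65 − 2.6523 + 0 = 62.35.

62.35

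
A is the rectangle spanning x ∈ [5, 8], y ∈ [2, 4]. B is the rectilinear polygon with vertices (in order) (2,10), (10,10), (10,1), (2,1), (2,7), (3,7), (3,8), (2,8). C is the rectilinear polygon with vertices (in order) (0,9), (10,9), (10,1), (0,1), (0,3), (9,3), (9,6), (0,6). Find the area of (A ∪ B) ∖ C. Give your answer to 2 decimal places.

|A ∪ B| = 71.
|(A ∪ B) ∩ C| = 42.
|(A ∪ B) ∖ C| = 71 − 42 = 29.00.

29.00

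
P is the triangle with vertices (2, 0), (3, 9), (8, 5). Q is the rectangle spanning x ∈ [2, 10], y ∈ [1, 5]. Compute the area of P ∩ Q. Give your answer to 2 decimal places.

13.07

The intersection is the polygon with vertices (2.556,5), (8,5), (3.2,1), (2.111,1).
By the shoelace formula its area is 13.07.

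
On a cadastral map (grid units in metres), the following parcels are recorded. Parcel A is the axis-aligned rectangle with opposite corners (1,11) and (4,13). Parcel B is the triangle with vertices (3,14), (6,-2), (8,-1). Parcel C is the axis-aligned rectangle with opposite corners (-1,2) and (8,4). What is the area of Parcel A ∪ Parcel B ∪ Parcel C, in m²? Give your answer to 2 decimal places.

By inclusion–exclusion:
Individual areas: |Parcel A| = 6, |Parcel B| = 17.5, |Parcel C| = 18.
|Parcel A∩Parcel B| = 0.5833.
|Parcel A∩Parcel C| = 0 (no overlap).
|Parcel B∩Parcel C| = 3.2083.
|Parcel A∩Parcel B∩Parcel C| = 0.
|Parcel A ∪ Parcel B ∪ Parcel C| = 41.5 − 3.7917 + 0 = 37.71.

37.71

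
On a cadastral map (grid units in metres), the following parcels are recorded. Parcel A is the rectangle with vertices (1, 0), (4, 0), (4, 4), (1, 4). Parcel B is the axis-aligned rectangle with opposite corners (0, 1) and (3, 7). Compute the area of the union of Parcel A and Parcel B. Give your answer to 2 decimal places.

By inclusion–exclusion:
Individual areas: |Parcel A| = 12, |Parcel B| = 18.
|Parcel A∩Parcel B|: x∈[1,3], y∈[1,4] → 2·3 = 6.
|Parcel A ∪ Parcel B| = 30 − 6 = 24.00.

24.00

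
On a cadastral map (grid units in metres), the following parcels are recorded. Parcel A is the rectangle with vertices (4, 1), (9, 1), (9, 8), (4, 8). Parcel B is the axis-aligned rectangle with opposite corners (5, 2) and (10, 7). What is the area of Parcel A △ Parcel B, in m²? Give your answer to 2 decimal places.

20.00

|Parcel A∩Parcel B|: x∈[5,9], y∈[2,7] → 4·5 = 20.
|Parcel A △ Parcel B| = |Parcel A| + |Parcel B| − 2·|Parcel A∩Parcel B| = 35 + 25 − 40 = 20.00.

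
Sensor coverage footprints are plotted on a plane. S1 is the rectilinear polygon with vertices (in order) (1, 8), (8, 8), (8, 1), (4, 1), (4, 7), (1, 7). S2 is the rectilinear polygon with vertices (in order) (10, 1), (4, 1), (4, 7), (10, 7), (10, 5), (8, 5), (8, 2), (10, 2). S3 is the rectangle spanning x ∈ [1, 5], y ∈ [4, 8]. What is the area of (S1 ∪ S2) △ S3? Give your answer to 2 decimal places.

39.00

|S1 ∪ S2| = 37.
|(S1 ∪ S2) ∩ S3| = 7.
|(S1 ∪ S2) △ S3| = 37 + 16 − 14 = 39.00.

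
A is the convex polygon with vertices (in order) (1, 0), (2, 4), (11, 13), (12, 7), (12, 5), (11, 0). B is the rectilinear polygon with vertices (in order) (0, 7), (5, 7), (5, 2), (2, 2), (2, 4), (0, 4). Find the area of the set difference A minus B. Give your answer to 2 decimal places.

|A| = 86, |A∩B| = 10.5.
|A ∖ B| = |A| − |A∩B| = 86 − 10.5 = 75.50.

75.50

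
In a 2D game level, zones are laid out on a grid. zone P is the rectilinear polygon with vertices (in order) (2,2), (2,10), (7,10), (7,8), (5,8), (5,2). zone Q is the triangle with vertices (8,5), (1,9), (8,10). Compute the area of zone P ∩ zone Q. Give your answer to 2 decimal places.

The intersection is the polygon with vertices (2,9.143), (7,9.857), (7,8), (5,8), (5,6.714), (2,8.429).
By the shoelace formula its area is 8.79.

8.79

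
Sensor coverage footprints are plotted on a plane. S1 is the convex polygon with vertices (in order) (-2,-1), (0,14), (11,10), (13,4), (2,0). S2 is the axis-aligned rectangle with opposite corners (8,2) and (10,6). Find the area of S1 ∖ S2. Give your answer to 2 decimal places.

|S1| = 139, |S1∩S2| = 6.9091.
|S1 ∖ S2| = |S1| − |S1∩S2| = 139 − 6.9091 = 132.09.

132.09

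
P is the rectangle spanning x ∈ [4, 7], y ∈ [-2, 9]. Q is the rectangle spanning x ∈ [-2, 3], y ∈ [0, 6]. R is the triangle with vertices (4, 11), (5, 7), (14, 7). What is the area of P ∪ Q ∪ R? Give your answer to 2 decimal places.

76.50

By inclusion–exclusion:
Individual areas: |P| = 33, |Q| = 30, |R| = 18.
|P∩Q| = 0 (no overlap).
|P∩R| = 4.5.
|Q∩R| = 0.
|P∩Q∩R| = 0.
|P ∪ Q ∪ R| = 81 − 4.5 + 0 = 76.50.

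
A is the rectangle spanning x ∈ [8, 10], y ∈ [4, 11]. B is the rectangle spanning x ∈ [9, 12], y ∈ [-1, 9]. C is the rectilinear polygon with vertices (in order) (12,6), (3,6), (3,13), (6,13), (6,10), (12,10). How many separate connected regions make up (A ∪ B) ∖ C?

2

(A ∪ B) ∖ C splits into 2 disjoint pieces (area 23, area 2).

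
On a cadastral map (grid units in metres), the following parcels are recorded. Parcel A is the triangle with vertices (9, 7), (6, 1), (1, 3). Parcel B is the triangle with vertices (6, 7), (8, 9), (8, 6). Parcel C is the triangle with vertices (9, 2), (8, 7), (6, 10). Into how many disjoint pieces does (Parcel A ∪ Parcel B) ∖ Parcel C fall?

(Parcel A ∪ Parcel B) ∖ Parcel C splits into 4 disjoint pieces (area 16.7312, area 0.8497, area 0.8, area 0.487).

4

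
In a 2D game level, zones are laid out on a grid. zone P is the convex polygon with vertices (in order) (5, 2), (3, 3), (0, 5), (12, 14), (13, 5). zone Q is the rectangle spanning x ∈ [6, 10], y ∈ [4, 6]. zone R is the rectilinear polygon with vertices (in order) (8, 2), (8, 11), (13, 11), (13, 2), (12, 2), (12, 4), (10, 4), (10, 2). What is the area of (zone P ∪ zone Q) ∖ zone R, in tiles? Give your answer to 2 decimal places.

|zone P ∪ zone Q| = 78.5.
|(zone P ∪ zone Q) ∩ zone R| = 32.6667.
|(zone P ∪ zone Q) ∖ zone R| = 78.5 − 32.6667 = 45.83.

45.83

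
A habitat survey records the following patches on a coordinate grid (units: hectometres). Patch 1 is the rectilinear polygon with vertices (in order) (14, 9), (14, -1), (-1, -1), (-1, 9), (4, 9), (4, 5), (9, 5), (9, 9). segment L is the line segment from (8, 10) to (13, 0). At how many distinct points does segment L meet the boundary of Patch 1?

1

The segment meets the boundary at (9,8).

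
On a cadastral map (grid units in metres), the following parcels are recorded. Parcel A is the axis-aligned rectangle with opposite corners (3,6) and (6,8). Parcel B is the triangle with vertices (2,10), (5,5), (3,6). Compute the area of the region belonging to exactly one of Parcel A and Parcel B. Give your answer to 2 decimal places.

|Parcel A| = 6, |Parcel B| = 3.5, |Parcel A∩Parcel B| = 1.6.
|Parcel A △ Parcel B| = |Parcel A| + |Parcel B| − 2·|Parcel A∩Parcel B| = 6 + 3.5 − 3.2 = 6.30.

6.30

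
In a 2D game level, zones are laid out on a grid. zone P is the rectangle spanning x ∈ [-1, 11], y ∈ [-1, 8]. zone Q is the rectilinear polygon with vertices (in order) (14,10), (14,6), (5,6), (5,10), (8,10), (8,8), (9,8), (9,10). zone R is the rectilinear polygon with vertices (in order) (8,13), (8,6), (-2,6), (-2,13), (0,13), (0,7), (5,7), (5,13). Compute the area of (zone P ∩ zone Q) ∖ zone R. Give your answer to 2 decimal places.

6.00

|zone P ∩ zone Q| = 12.
|(zone P ∩ zone Q) ∩ zone R| = 6.
|(zone P ∩ zone Q) ∖ zone R| = 12 − 6 = 6.00.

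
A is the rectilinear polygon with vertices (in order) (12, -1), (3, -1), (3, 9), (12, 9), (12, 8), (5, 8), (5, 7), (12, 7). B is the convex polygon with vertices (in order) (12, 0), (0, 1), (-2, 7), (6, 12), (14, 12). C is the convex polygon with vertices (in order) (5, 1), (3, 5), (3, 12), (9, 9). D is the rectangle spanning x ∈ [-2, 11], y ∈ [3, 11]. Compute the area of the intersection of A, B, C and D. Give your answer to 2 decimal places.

22.75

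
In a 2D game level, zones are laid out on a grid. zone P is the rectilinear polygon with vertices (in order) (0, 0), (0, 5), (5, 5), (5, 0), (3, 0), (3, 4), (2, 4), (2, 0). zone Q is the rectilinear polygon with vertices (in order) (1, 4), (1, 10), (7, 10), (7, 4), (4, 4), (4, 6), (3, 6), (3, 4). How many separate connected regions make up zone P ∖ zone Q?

2

zone P ∖ zone Q splits into 2 disjoint pieces (area 9, area 9).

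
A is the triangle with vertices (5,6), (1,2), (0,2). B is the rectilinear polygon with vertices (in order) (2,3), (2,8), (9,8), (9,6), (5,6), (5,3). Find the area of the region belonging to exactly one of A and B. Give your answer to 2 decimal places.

|A| = 2, |B| = 23, |A∩B| = 0.9.
|A △ B| = |A| + |B| − 2·|A∩B| = 2 + 23 − 1.8 = 23.20.

23.20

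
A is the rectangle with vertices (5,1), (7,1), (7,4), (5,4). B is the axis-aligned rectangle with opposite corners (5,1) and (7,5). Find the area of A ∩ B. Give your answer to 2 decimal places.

|A∩B|: x∈[5,7], y∈[1,4] → 2·3 = 6.

6.00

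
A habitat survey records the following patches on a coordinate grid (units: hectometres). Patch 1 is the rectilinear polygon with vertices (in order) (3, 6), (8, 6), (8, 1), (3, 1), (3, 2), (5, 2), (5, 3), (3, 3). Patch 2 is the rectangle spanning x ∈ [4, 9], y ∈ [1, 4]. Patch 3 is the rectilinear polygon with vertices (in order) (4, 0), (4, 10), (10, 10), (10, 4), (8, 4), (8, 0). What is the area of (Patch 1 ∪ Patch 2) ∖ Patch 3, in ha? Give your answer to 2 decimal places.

7.00

|Patch 1 ∪ Patch 2| = 27.
|(Patch 1 ∪ Patch 2) ∩ Patch 3| = 20.
|(Patch 1 ∪ Patch 2) ∖ Patch 3| = 27 − 20 = 7.00.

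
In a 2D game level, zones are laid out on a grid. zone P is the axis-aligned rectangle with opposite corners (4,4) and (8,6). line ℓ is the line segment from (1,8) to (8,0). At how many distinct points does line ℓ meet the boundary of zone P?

The segment meets the boundary at (4.5,4), (4,4.571).

2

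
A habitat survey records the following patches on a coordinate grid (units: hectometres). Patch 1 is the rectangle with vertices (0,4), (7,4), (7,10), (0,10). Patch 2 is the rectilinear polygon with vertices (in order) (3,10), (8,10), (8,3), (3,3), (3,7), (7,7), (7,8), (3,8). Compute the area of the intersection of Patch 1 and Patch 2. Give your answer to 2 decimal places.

20.00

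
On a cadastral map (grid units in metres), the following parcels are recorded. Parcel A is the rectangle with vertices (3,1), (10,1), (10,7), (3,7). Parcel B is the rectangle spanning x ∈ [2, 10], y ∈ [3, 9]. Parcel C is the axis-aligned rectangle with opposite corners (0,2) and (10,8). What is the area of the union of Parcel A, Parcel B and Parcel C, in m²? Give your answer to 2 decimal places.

By inclusion–exclusion:
Individual areas: |Parcel A| = 42, |Parcel B| = 48, |Parcel C| = 60.
|Parcel A∩Parcel B|: x∈[3,10], y∈[3,7] → 7·4 = 28.
|Parcel A∩Parcel C|: x∈[3,10], y∈[2,7] → 7·5 = 35.
|Parcel B∩Parcel C|: x∈[2,10], y∈[3,8] → 8·5 = 40.
|Parcel A∩Parcel B∩Parcel C| = 28.
|Parcel A ∪ Parcel B ∪ Parcel C| = 150 − 103 + 28 = 75.00.

75.00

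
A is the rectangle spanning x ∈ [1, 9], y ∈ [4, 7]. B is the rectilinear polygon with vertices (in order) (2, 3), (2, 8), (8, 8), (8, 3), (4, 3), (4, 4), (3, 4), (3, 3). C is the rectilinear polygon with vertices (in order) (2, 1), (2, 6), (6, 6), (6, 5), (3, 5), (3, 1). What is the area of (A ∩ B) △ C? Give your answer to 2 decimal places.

|A ∩ B| = 18.
|(A ∩ B) ∩ C| = 5.
|(A ∩ B) △ C| = 18 + 8 − 10 = 16.00.

16.00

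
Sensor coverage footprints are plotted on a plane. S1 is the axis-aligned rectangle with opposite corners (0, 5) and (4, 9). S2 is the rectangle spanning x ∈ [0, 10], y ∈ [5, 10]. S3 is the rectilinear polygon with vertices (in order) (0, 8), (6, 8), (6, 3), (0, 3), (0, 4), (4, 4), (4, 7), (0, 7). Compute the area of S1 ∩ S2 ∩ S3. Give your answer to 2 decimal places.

4.00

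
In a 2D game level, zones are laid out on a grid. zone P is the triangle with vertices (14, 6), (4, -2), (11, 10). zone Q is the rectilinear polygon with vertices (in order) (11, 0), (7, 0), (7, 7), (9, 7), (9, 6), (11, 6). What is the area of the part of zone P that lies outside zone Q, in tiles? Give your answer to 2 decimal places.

18.29

|zone P| = 32, |zone P∩zone Q| = 13.7143.
|zone P ∖ zone Q| = |zone P| − |zone P∩zone Q| = 32 − 13.7143 = 18.29.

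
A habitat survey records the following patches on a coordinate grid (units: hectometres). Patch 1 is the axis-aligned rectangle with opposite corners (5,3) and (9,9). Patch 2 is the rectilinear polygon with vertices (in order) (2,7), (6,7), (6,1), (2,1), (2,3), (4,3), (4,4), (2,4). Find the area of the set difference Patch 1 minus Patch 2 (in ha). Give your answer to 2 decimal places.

|Patch 1| = 24, |Patch 1∩Patch 2| = 4.
|Patch 1 ∖ Patch 2| = |Patch 1| − |Patch 1∩Patch 2| = 24 − 4 = 20.00.

20.00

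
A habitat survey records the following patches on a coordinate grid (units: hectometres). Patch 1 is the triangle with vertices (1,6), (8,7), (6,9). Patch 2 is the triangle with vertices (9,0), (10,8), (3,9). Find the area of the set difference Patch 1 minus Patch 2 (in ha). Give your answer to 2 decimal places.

|Patch 1| = 8, |Patch 1∩Patch 2| = 5.3841.
|Patch 1 ∖ Patch 2| = |Patch 1| − |Patch 1∩Patch 2| = 8 − 5.3841 = 2.62.

2.62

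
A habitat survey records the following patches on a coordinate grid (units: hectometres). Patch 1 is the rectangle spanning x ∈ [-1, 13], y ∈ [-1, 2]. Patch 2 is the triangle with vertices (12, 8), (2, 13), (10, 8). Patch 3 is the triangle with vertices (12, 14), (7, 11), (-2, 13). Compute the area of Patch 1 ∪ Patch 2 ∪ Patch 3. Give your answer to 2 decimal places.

By inclusion–exclusion:
Individual areas: |Patch 1| = 42, |Patch 2| = 5, |Patch 3| = 18.5.
|Patch 1∩Patch 2| = 0.
|Patch 1∩Patch 3| = 0.
|Patch 2∩Patch 3| = 0.4414.
|Patch 1∩Patch 2∩Patch 3| = 0.
|Patch 1 ∪ Patch 2 ∪ Patch 3| = 65.5 − 0.4414 + 0 = 65.06.

65.06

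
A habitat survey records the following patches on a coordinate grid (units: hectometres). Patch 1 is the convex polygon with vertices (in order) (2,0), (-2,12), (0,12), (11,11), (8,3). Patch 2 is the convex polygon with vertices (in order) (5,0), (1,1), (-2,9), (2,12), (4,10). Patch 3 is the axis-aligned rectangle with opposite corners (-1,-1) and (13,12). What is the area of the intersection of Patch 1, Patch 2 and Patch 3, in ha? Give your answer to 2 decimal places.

The intersection is the polygon with vertices (1.784,11.838), (2.2,11.8), (4,10), (4.857,1.429), (3,0.5), (1.727,0.818), (-1,9), (-1,9.75).
By the shoelace formula its area is 43.47.

43.47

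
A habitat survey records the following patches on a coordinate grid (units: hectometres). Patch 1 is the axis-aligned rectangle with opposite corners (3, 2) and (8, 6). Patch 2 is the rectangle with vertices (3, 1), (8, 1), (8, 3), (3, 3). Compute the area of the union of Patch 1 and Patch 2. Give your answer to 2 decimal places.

By inclusion–exclusion:
Individual areas: |Patch 1| = 20, |Patch 2| = 10.
|Patch 1∩Patch 2|: x∈[3,8], y∈[2,3] → 5·1 = 5.
|Patch 1 ∪ Patch 2| = 30 − 5 = 25.00.

25.00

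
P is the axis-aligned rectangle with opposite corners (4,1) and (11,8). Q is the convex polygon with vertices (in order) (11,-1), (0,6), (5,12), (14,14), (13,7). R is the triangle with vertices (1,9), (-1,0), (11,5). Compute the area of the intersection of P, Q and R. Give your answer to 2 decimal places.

19.12

The intersection is the polygon with vertices (4,3.454), (4,7.8), (11,5), (5.302,2.626).
By the shoelace formula its area is 19.12.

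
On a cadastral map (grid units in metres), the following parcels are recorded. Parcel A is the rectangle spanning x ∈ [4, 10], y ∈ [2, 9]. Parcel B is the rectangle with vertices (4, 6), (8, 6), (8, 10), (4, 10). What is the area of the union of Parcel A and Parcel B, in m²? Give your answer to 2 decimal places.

By inclusion–exclusion:
Individual areas: |Parcel A| = 42, |Parcel B| = 16.
|Parcel A∩Parcel B|: x∈[4,8], y∈[6,9] → 4·3 = 12.
|Parcel A ∪ Parcel B| = 58 − 12 = 46.00.

46.00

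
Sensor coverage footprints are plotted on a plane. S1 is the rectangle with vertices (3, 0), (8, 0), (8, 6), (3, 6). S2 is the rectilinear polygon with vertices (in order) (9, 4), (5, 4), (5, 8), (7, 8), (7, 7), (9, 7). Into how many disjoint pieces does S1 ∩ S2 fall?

S1 ∩ S2 is a single connected region.

1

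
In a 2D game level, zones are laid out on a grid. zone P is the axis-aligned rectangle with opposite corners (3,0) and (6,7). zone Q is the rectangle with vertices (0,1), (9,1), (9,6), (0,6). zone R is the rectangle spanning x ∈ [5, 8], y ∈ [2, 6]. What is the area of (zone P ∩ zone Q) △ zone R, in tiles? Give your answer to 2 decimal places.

19.00

|zone P ∩ zone Q| = 15.
|(zone P ∩ zone Q) ∩ zone R| = 4.
|(zone P ∩ zone Q) △ zone R| = 15 + 12 − 8 = 19.00.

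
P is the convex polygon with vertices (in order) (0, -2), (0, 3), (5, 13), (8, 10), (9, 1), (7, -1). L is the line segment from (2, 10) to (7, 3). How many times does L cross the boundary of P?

1

The segment meets the boundary at (2.882,8.765).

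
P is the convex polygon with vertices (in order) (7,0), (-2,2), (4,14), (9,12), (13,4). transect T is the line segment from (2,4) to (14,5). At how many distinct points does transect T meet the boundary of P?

The segment meets the boundary at (12.56,4.88).

1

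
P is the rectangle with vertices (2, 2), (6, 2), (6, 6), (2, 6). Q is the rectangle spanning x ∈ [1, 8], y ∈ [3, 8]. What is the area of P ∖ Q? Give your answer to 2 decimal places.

4.00

|P∩Q|: x∈[2,6], y∈[3,6] → 4·3 = 12.
|P| = 16.
|P ∖ Q| = |P| − |P∩Q| = 16 − 12 = 4.00.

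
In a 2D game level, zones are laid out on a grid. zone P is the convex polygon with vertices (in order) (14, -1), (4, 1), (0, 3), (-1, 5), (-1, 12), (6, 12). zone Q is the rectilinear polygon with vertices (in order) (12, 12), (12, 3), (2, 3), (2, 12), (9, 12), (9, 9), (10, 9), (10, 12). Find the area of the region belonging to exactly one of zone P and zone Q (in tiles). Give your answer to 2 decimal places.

81.15

|zone P| = 116, |zone Q| = 87, |zone P∩zone Q| = 60.9231.
|zone P △ zone Q| = |zone P| + |zone Q| − 2·|zone P∩zone Q| = 116 + 87 − 121.8462 = 81.15.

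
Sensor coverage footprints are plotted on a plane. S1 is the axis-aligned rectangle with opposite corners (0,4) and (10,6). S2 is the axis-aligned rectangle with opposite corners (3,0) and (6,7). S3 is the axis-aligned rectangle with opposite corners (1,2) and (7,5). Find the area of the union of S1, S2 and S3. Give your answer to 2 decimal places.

By inclusion–exclusion:
Individual areas: |S1| = 20, |S2| = 21, |S3| = 18.
|S1∩S2|: x∈[3,6], y∈[4,6] → 3·2 = 6.
|S1∩S3|: x∈[1,7], y∈[4,5] → 6·1 = 6.
|S2∩S3|: x∈[3,6], y∈[2,5] → 3·3 = 9.
|S1∩S2∩S3| = 3.
|S1 ∪ S2 ∪ S3| = 59 − 21 + 3 = 41.00.

41.00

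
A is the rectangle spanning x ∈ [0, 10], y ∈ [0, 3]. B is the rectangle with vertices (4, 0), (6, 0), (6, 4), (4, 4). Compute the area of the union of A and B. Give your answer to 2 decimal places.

32.00

By inclusion–exclusion:
Individual areas: |A| = 30, |B| = 8.
|A∩B|: x∈[4,6], y∈[0,3] → 2·3 = 6.
|A ∪ B| = 38 − 6 = 32.00.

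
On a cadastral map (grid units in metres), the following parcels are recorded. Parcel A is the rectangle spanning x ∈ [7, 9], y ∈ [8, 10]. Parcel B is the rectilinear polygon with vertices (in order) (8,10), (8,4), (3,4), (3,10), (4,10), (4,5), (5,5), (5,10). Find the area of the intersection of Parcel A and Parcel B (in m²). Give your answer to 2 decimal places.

The intersection is the polygon with vertices (8,10), (8,8), (7,8), (7,10).
By the shoelace formula its area is 2.00.

2.00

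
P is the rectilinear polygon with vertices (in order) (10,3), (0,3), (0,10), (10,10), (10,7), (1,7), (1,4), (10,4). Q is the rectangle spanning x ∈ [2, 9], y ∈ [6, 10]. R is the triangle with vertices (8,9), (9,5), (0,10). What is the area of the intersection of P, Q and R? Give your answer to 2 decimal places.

The intersection is the polygon with vertices (5.4,7), (2,8.889), (2,9.75), (8,9), (8.5,7).
By the shoelace formula its area is 11.54.

11.54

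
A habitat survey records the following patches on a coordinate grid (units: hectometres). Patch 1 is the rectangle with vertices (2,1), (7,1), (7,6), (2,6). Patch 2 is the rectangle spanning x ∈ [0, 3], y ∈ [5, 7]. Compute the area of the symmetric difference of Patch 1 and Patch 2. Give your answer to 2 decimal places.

29.00

|Patch 1∩Patch 2|: x∈[2,3], y∈[5,6] → 1·1 = 1.
|Patch 1 △ Patch 2| = |Patch 1| + |Patch 2| − 2·|Patch 1∩Patch 2| = 25 + 6 − 2 = 29.00.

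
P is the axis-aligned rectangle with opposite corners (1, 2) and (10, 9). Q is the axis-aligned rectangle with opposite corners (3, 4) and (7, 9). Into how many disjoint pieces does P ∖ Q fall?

P ∖ Q is a single connected region.

1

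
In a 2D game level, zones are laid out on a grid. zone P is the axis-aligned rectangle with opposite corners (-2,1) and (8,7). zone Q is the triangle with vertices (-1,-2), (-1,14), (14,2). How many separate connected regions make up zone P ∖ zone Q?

zone P ∖ zone Q splits into 2 disjoint pieces (area 0.025, area 6).

2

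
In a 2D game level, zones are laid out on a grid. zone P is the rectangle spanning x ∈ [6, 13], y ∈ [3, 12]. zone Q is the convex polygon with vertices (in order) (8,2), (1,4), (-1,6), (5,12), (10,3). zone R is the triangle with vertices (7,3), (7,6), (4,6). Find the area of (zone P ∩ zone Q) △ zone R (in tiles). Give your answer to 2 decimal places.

13.90

|zone P ∩ zone Q| = 14.4.
|(zone P ∩ zone Q) ∩ zone R| = 2.5.
|(zone P ∩ zone Q) △ zone R| = 14.4 + 4.5 − 5 = 13.90.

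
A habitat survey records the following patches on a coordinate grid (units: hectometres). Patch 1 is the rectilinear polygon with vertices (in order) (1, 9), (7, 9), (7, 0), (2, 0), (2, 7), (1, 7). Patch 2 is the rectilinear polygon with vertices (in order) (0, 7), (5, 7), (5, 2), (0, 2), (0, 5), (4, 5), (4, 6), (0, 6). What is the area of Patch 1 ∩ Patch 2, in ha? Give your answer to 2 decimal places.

13.00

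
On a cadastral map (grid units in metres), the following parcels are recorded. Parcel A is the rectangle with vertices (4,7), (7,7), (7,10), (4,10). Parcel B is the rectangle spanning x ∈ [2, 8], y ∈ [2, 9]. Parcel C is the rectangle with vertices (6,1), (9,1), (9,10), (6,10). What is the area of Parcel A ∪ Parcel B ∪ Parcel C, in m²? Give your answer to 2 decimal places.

57.00

By inclusion–exclusion:
Individual areas: |Parcel A| = 9, |Parcel B| = 42, |Parcel C| = 27.
|Parcel A∩Parcel B|: x∈[4,7], y∈[7,9] → 3·2 = 6.
|Parcel A∩Parcel C|: x∈[6,7], y∈[7,10] → 1·3 = 3.
|Parcel B∩Parcel C|: x∈[6,8], y∈[2,9] → 2·7 = 14.
|Parcel A∩Parcel B∩Parcel C| = 2.
|Parcel A ∪ Parcel B ∪ Parcel C| = 78 − 23 + 2 = 57.00.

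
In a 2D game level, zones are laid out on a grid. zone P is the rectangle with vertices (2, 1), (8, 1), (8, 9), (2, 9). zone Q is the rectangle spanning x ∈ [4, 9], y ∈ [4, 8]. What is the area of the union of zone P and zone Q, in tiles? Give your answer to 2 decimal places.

By inclusion–exclusion:
Individual areas: |zone P| = 48, |zone Q| = 20.
|zone P∩zone Q|: x∈[4,8], y∈[4,8] → 4·4 = 16.
|zone P ∪ zone Q| = 68 − 16 = 52.00.

52.00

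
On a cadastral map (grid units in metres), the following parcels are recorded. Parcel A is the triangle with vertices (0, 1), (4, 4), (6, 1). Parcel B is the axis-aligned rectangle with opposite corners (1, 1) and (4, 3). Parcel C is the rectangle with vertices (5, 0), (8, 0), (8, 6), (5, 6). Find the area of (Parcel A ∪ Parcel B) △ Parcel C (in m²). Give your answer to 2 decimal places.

26.54

|Parcel A ∪ Parcel B| = 10.0417.
|(Parcel A ∪ Parcel B) ∩ Parcel C| = 0.75.
|(Parcel A ∪ Parcel B) △ Parcel C| = 10.0417 + 18 − 1.5 = 26.54.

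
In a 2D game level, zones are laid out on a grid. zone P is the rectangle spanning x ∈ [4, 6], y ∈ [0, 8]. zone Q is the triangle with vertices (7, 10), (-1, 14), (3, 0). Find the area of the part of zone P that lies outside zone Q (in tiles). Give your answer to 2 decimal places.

10.00

|zone P| = 16, |zone P∩zone Q| = 6.
|zone P ∖ zone Q| = |zone P| − |zone P∩zone Q| = 16 − 6 = 10.00.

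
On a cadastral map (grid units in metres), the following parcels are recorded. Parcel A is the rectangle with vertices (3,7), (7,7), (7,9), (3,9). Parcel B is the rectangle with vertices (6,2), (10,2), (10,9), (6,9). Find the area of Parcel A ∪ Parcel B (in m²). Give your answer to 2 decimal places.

By inclusion–exclusion:
Individual areas: |Parcel A| = 8, |Parcel B| = 28.
|Parcel A∩Parcel B|: x∈[6,7], y∈[7,9] → 1·2 = 2.
|Parcel A ∪ Parcel B| = 36 − 2 = 34.00.

34.00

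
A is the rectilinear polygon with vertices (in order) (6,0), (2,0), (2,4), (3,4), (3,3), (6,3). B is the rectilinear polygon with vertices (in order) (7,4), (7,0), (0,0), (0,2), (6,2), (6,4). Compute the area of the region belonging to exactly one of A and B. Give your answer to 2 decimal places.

|A| = 13, |B| = 16, |A∩B| = 8.
|A △ B| = |A| + |B| − 2·|A∩B| = 13 + 16 − 16 = 13.00.

13.00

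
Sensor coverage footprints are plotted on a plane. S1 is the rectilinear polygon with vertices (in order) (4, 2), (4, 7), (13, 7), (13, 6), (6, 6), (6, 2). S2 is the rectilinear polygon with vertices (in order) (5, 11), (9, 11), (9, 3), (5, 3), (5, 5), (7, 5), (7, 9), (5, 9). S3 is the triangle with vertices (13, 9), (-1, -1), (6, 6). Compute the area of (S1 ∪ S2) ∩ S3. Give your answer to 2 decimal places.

7.66

The region (S1 ∪ S2) ∩ S3 has outer boundary with vertices (9,7), (10.2,7), (4,2.571), (4,4), (6,6), (9,7.286) (shoelace area 8.66).
It has a hole with vertices (6,5), (7,5), (7,6), (6,6) (area 1.00).
Net area = 8.66 − 1.00 = 7.66.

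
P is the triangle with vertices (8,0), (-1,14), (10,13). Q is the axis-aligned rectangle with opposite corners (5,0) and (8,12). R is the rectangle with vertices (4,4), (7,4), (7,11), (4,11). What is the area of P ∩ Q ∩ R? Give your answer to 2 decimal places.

The intersection is the polygon with vertices (5,11), (7,11), (7,4), (5.429,4), (5,4.667).
By the shoelace formula its area is 13.86.

13.86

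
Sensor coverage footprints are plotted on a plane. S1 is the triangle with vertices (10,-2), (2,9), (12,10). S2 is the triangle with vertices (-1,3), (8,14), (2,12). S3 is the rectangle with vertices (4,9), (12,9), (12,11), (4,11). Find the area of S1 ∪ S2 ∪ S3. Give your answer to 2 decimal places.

91.45

By inclusion–exclusion:
Individual areas: |S1| = 59, |S2| = 24, |S3| = 16.
|S1∩S2| = 1.3776.
|S1∩S3| = 4.7167.
|S2∩S3| = 1.4596.
|S1∩S2∩S3| = 0.0035.
|S1 ∪ S2 ∪ S3| = 99 − 7.5539 + 0.0035 = 91.45.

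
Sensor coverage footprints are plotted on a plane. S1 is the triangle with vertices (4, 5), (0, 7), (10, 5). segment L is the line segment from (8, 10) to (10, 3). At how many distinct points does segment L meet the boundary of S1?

The segment meets the boundary at (9.429,5), (9.394,5.121).

2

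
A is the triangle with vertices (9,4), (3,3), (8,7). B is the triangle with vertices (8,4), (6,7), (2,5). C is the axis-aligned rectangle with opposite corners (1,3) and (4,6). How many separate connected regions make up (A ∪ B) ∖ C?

(A ∪ B) ∖ C is a single connected region.

1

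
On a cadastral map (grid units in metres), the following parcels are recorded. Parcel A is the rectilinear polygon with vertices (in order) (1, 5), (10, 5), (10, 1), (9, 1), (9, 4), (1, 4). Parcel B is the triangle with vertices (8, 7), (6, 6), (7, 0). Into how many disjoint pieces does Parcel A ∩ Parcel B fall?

Parcel A ∩ Parcel B is a single connected region.

1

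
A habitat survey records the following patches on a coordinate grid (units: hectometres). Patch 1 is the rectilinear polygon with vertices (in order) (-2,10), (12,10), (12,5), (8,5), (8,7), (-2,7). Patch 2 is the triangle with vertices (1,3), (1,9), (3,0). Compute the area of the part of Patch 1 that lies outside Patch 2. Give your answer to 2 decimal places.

49.56

|Patch 1| = 50, |Patch 1∩Patch 2| = 0.4444.
|Patch 1 ∖ Patch 2| = |Patch 1| − |Patch 1∩Patch 2| = 50 − 0.4444 = 49.56.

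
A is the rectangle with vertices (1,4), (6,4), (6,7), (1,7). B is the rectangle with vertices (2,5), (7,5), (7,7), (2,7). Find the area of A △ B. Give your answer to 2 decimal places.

9.00

|A∩B|: x∈[2,6], y∈[5,7] → 4·2 = 8.
|A △ B| = |A| + |B| − 2·|A∩B| = 15 + 10 − 16 = 9.00.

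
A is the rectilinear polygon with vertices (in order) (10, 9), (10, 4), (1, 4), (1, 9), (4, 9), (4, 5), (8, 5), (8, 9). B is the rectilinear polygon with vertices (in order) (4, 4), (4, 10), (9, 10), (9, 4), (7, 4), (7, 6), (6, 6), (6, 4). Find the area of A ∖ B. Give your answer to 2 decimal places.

21.00

|A| = 29, |A∩B| = 8.
|A ∖ B| = |A| − |A∩B| = 29 − 8 = 21.00.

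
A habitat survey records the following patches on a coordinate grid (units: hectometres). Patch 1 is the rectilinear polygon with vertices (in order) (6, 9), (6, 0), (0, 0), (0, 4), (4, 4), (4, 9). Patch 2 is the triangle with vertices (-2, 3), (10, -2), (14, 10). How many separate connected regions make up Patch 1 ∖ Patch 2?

3

Patch 1 ∖ Patch 2 splits into 3 disjoint pieces (area 5.875, area 5.6333, area 0.0179).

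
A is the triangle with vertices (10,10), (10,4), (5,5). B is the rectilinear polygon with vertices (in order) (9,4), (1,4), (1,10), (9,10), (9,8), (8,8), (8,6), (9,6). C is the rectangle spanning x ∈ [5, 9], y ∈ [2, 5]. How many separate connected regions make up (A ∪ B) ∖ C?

1

(A ∪ B) ∖ C is a single connected region.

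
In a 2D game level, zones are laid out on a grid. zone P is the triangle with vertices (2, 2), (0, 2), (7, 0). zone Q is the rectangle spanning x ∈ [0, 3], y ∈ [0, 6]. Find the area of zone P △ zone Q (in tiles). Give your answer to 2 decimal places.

17.83

|zone P| = 2, |zone Q| = 18, |zone P∩zone Q| = 1.0857.
|zone P △ zone Q| = |zone P| + |zone Q| − 2·|zone P∩zone Q| = 2 + 18 − 2.1714 = 17.83.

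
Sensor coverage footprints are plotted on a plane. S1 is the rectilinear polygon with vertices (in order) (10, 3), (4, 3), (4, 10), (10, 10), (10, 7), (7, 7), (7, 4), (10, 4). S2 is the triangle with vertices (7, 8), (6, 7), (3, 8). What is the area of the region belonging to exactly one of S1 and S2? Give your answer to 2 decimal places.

31.33

|S1| = 33, |S2| = 2, |S1∩S2| = 1.8333.
|S1 △ S2| = |S1| + |S2| − 2·|S1∩S2| = 33 + 2 − 3.6667 = 31.33.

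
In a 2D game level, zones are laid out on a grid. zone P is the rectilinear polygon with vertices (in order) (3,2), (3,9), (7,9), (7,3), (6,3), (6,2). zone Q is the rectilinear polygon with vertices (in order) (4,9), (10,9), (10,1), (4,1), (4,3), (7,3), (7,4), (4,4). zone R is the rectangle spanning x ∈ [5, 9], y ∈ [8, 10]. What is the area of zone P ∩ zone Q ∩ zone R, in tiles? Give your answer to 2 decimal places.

The intersection is the polygon with vertices (7,9), (7,8), (5,8), (5,9).
By the shoelace formula its area is 2.00.

2.00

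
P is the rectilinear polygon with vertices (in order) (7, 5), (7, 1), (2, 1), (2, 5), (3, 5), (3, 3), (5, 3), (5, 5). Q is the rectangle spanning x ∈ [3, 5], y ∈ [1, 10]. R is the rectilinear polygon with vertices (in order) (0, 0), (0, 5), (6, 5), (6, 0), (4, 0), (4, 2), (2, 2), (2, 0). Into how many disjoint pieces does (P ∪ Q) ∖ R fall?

(P ∪ Q) ∖ R splits into 3 disjoint pieces (area 4, area 2, area 10).

3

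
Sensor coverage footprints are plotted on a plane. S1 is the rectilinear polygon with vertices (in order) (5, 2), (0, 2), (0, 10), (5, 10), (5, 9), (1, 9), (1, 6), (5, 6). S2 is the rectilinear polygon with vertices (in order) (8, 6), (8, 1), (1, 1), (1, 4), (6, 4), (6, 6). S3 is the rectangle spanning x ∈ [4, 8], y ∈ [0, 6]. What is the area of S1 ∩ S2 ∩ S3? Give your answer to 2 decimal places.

2.00

The intersection is the polygon with vertices (5,4), (5,2), (4,2), (4,4).
By the shoelace formula its area is 2.00.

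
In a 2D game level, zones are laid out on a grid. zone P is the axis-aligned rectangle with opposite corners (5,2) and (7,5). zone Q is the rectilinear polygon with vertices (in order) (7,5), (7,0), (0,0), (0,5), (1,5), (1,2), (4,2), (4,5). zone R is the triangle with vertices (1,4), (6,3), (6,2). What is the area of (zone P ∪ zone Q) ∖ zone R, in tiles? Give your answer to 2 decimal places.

24.40

|zone P ∪ zone Q| = 26.
|(zone P ∪ zone Q) ∩ zone R| = 1.6.
|(zone P ∪ zone Q) ∖ zone R| = 26 − 1.6 = 24.40.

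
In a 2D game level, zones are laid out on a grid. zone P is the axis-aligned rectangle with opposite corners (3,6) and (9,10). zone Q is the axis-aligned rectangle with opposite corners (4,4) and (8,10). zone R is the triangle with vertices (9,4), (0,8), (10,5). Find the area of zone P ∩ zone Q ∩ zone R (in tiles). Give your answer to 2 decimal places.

1.01

The intersection is the polygon with vertices (4.5,6), (4,6.222), (4,6.8), (6.667,6).
By the shoelace formula its area is 1.01.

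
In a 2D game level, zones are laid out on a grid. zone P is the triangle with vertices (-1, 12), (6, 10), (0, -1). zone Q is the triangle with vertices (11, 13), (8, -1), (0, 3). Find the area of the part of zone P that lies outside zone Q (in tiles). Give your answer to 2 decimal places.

|zone P| = 44.5, |zone P∩zone Q| = 5.2272.
|zone P ∖ zone Q| = |zone P| − |zone P∩zone Q| = 44.5 − 5.2272 = 39.27.

39.27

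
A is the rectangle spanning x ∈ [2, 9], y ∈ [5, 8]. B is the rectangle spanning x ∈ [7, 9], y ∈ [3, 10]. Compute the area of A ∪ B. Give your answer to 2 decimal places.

29.00

By inclusion–exclusion:
Individual areas: |A| = 21, |B| = 14.
|A∩B|: x∈[7,9], y∈[5,8] → 2·3 = 6.
|A ∪ B| = 35 − 6 = 29.00.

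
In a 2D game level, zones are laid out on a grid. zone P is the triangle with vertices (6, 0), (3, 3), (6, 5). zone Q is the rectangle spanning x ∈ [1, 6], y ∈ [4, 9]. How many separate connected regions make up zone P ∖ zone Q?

zone P ∖ zone Q is a single connected region.

1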